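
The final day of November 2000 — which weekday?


November 2000 has 30 days
Anchor: Jan 1, 2000. With p = 2000 - 1 = 1999: (p + p//4 - p//100 + p//400) mod 7 = (1999 + 499 - 19 + 4) mod 7 = 2483 mod 7 = 5 -> Saturday (Mon=0 ... Sun=6)
Days before November (Jan-Oct): 305; November 1 index = (5 + 305) mod 7 = 2 -> Wednesday
Last day offset: 30 - 1 = 29 days
Weekday index = (2 + 29) mod 7 = 3

Thursday, November 30


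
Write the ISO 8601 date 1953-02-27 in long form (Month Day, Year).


ISO 1953-02-27 parses as year=1953, month=02, day=27
Month 2 -> February

February 27, 1953


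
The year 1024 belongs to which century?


Century = (year - 1) // 100 + 1
= (1024 - 1) // 100 + 1
= 1023 // 100 + 1
= 10 + 1

11th century


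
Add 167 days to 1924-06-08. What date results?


Start: 1924-06-08, add 167 days
June 1924 has 30 days: 30 - 8 = 22 days to June 30 -> 145 left
July 1924 has 31 days -> 114 left
August 1924 has 31 days -> 83 left
September 1924 has 30 days -> 53 left
October 1924 has 31 days -> 22 left
November 1924: 22 <= 30 -> lands on November 22

Result: 1924-11-22


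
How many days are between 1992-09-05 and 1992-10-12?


From 1992-09-05 to 1992-10-12
1992-09-05: days before September = 31 + 29 + 31 + 30 + 31 + 30 + 31 + 31 = 244 (1992 is a leap year); day of year = 244 + 5 = 249
1992-10-12: days before October = 31 + 29 + 31 + 30 + 31 + 30 + 31 + 31 + 30 = 274 (1992 is a leap year); day of year = 274 + 12 = 286
Same year: 286 - 249 = 37

37 days


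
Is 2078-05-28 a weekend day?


Anchor: Jan 1, 2078. With p = 2078 - 1 = 2077: (p + p//4 - p//100 + p//400) mod 7 = (2077 + 519 - 20 + 5) mod 7 = 2581 mod 7 = 5 -> Saturday (Mon=0 ... Sun=6)
Day of year: 148; offset = 147
Weekday index = (5 + 147) mod 7 = 5 -> Saturday
Weekend days: Saturday, Sunday

Yes


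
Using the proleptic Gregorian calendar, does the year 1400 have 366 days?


Gregorian leap year rule: divisible by 4, but not by 100, unless also by 400.
1400 is divisible by 100 but not 400 -> not a leap year

No


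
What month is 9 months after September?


September is month 9
9 + 9 = 18; wrap: 18 - 12 = 6

June


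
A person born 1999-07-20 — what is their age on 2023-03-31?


Birth: 1999-07-20
Reference: 2023-03-31
Year difference: 2023 - 1999 = 24
Birthday not yet reached in 2023, subtract 1

23 years old


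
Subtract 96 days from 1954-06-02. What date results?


Start: 1954-06-02, subtract 96 days
Back 2 days from June 2 reaches May 31, 1954 -> 94 left
May 1954 has 31 days -> back to April 30, 1954 -> 63 left
April 1954 has 30 days -> back to March 31, 1954 -> 33 left
March 1954 has 31 days -> back to February 28, 1954 -> 2 left
February 1954: 28 - 2 = 26 -> lands on February 26

Result: 1954-02-26


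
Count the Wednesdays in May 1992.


May 1992 has 31 days
Anchor: Jan 1, 1992. With p = 1992 - 1 = 1991: (p + p//4 - p//100 + p//400) mod 7 = (1991 + 497 - 19 + 4) mod 7 = 2473 mod 7 = 2 -> Wednesday (Mon=0 ... Sun=6)
Days before May (Jan-Apr): 121; May 1 index = (2 + 121) mod 7 = 4 -> Friday
First Wednesday is May 6
Wednesdays: 6, 13, 20, 27

4 Wednesdays


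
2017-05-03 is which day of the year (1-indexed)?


Date: May 3, 2017
Days in months 1 through 4: 120
Plus 3 days in May

Day of year: 123


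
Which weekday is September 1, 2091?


Target: September 1, 2091
Anchor: Jan 1, 2091. With p = 2091 - 1 = 2090: (p + p//4 - p//100 + p//400) mod 7 = (2090 + 522 - 20 + 5) mod 7 = 2597 mod 7 = 0 -> Monday (Mon=0 ... Sun=6)
Days before September (Jan-Aug): 243 days
Weekday index = (0 + 243) mod 7 = 5

Saturday


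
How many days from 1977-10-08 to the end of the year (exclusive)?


Day of year: 281 of 365
Remaining = 365 - 281

84 days


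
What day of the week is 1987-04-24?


Date: April 24, 1987
Anchor: Jan 1, 1987. With p = 1987 - 1 = 1986: (p + p//4 - p//100 + p//400) mod 7 = (1986 + 496 - 19 + 4) mod 7 = 2467 mod 7 = 3 -> Thursday (Mon=0 ... Sun=6)
Days before April (Jan-Mar): 90; offset = 90 + 24 - 1 = 113
Weekday index = (3 + 113) mod 7 = 4

Day of the week: Friday


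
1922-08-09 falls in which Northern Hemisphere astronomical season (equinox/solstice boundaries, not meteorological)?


Date: August 9
Astronomical Summer (approx.; exact equinox/solstice day varies by year): June 21 to September 21
August 9 falls within the Summer window

Summer


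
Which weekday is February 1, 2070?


Target: February 1, 2070
Anchor: Jan 1, 2070. With p = 2070 - 1 = 2069: (p + p//4 - p//100 + p//400) mod 7 = (2069 + 517 - 20 + 5) mod 7 = 2571 mod 7 = 2 -> Wednesday (Mon=0 ... Sun=6)
Days before February (Jan): 31 days
Weekday index = (2 + 31) mod 7 = 5

Saturday


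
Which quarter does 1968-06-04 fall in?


Month: June (month 6)
Q1: Jan-Mar, Q2: Apr-Jun, Q3: Jul-Sep, Q4: Oct-Dec

Q2


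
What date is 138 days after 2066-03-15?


Start: 2066-03-15, add 138 days
March 2066 has 31 days: 31 - 15 = 16 days to March 31 -> 122 left
April 2066 has 30 days -> 92 left
May 2066 has 31 days -> 61 left
June 2066 has 30 days -> 31 left
July 2066: 31 <= 31 -> lands on July 31

Result: 2066-07-31


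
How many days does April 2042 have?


April 2042

30 days


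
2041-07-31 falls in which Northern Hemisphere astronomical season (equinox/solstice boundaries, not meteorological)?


Date: July 31
Astronomical Summer (approx.; exact equinox/solstice day varies by year): June 21 to September 21
July 31 falls within the Summer window

Summer


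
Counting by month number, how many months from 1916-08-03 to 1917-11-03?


From August 1916 to November 1917
1 year * 12 = 12 months, plus 3 months = 15

15 months


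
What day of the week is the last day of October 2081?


October 2081 has 31 days
Anchor: Jan 1, 2081. With p = 2081 - 1 = 2080: (p + p//4 - p//100 + p//400) mod 7 = (2080 + 520 - 20 + 5) mod 7 = 2585 mod 7 = 2 -> Wednesday (Mon=0 ... Sun=6)
Days before October (Jan-Sep): 273; October 1 index = (2 + 273) mod 7 = 2 -> Wednesday
Last day offset: 31 - 1 = 30 days
Weekday index = (2 + 30) mod 7 = 4

Friday, October 31


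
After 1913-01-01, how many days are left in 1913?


Day of year: 1 of 365
Remaining = 365 - 1

364 days


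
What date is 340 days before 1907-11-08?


Start: 1907-11-08, subtract 340 days
Back 8 days from November 8 reaches October 31, 1907 -> 332 left
October 1907 has 31 days -> back to September 30, 1907 -> 301 left
September 1907 has 30 days -> back to August 31, 1907 -> 271 left
August 1907 has 31 days -> back to July 31, 1907 -> 240 left
July 1907 has 31 days -> back to June 30, 1907 -> 209 left
June 1907 has 30 days -> back to May 31, 1907 -> 179 left
May 1907 has 31 days -> back to April 30, 1907 -> 148 left
April 1907 has 30 days -> back to March 31, 1907 -> 118 left
March 1907 has 31 days -> back to February 28, 1907 -> 87 left
February 1907 has 28 days -> back to January 31, 1907 -> 59 left
January 1907 has 31 days -> back to December 31, 1906 -> 28 left
December 1906: 31 - 28 = 3 -> lands on December 3

Result: 1906-12-03


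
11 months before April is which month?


April is month 4
4 - 11 = -7; wrap: -7 + 12 = 5

May


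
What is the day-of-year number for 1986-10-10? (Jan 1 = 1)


Date: October 10, 1986
Days in months 1 through 9: 273
Plus 10 days in October

Day of year: 283


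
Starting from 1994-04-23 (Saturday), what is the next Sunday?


Current: Saturday
Target: Sunday
Days ahead: 1

Next Sunday: 1994-04-24


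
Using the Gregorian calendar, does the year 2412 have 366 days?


Gregorian leap year rule: divisible by 4, but not by 100, unless also by 400.
2412 is divisible by 4 but not 100 -> leap year

Yes


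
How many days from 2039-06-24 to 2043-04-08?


From 2039-06-24 to 2043-04-08
2039-06-24: days before June = 31 + 28 + 31 + 30 + 31 = 151 (2039 is not a leap year); day of year = 151 + 24 = 175
2043-04-08: days before April = 31 + 28 + 31 = 90 (2043 is not a leap year); day of year = 90 + 8 = 98
Rest of 2039: 365 - 175 = 190
Full years 2040 (366), 2041 (365), 2042 (365): 1096
Total = 190 + 1096 + 98 = 1384

1384 days


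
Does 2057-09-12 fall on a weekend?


Anchor: Jan 1, 2057. With p = 2057 - 1 = 2056: (p + p//4 - p//100 + p//400) mod 7 = (2056 + 514 - 20 + 5) mod 7 = 2555 mod 7 = 0 -> Monday (Mon=0 ... Sun=6)
Day of year: 255; offset = 254
Weekday index = (0 + 254) mod 7 = 2 -> Wednesday
Weekend days: Saturday, Sunday

No


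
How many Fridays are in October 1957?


October 1957 has 31 days
Anchor: Jan 1, 1957. With p = 1957 - 1 = 1956: (p + p//4 - p//100 + p//400) mod 7 = (1956 + 489 - 19 + 4) mod 7 = 2430 mod 7 = 1 -> Tuesday (Mon=0 ... Sun=6)
Days before October (Jan-Sep): 273; October 1 index = (1 + 273) mod 7 = 1 -> Tuesday
First Friday is October 4
Fridays: 4, 11, 18, 25

4 Fridays


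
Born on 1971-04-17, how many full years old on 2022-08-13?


Birth: 1971-04-17
Reference: 2022-08-13
Year difference: 2022 - 1971 = 51

51 years old


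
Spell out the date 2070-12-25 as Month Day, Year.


ISO 2070-12-25 parses as year=2070, month=12, day=25
Month 12 -> December

December 25, 2070


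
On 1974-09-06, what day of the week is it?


Date: September 6, 1974
Anchor: Jan 1, 1974. With p = 1974 - 1 = 1973: (p + p//4 - p//100 + p//400) mod 7 = (1973 + 493 - 19 + 4) mod 7 = 2451 mod 7 = 1 -> Tuesday (Mon=0 ... Sun=6)
Days before September (Jan-Aug): 243; offset = 243 + 6 - 1 = 248
Weekday index = (1 + 248) mod 7 = 4

Day of the week: Friday


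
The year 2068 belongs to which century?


Century = (year - 1) // 100 + 1
= (2068 - 1) // 100 + 1
= 2067 // 100 + 1
= 20 + 1

21st century


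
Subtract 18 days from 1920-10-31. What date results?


Start: 1920-10-31, subtract 18 days
31 - 18 = 13 stays within October 1920

Result: 1920-10-13


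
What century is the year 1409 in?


Century = (year - 1) // 100 + 1
= (1409 - 1) // 100 + 1
= 1408 // 100 + 1
= 14 + 1

15th century


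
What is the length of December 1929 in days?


December 1929

31 days


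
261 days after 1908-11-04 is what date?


Start: 1908-11-04, add 261 days
November 1908 has 30 days: 30 - 4 = 26 days to November 30 -> 235 left
December 1908 has 31 days -> 204 left
January 1909 has 31 days -> 173 left
February 1909 has 28 days -> 145 left
March 1909 has 31 days -> 114 left
April 1909 has 30 days -> 84 left
May 1909 has 31 days -> 53 left
June 1909 has 30 days -> 23 left
July 1909: 23 <= 31 -> lands on July 23

Result: 1909-07-23


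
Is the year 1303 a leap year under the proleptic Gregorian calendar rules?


Gregorian leap year rule: divisible by 4, but not by 100, unless also by 400.
1303 is not divisible by 4 -> not a leap year

No


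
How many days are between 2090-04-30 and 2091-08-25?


From 2090-04-30 to 2091-08-25
2090-04-30: days before April = 31 + 28 + 31 = 90 (2090 is not a leap year); day of year = 90 + 30 = 120
2091-08-25: days before August = 31 + 28 + 31 + 30 + 31 + 30 + 31 = 212 (2091 is not a leap year); day of year = 212 + 25 = 237
Rest of 2090: 365 - 120 = 245
Total = 245 + 237 = 482

482 days


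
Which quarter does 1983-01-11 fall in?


Month: January (month 1)
Q1: Jan-Mar, Q2: Apr-Jun, Q3: Jul-Sep, Q4: Oct-Dec

Q1


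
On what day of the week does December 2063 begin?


Target: December 1, 2063
Anchor: Jan 1, 2063. With p = 2063 - 1 = 2062: (p + p//4 - p//100 + p//400) mod 7 = (2062 + 515 - 20 + 5) mod 7 = 2562 mod 7 = 0 -> Monday (Mon=0 ... Sun=6)
Days before December (Jan-Nov): 334 days
Weekday index = (0 + 334) mod 7 = 5

Saturday


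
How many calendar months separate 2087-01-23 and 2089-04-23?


From January 2087 to April 2089
2 years * 12 = 24 months, plus 3 months = 27

27 months


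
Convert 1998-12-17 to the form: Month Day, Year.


ISO 1998-12-17 parses as year=1998, month=12, day=17
Month 12 -> December

December 17, 1998


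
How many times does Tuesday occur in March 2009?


March 2009 has 31 days
Anchor: Jan 1, 2009. With p = 2009 - 1 = 2008: (p + p//4 - p//100 + p//400) mod 7 = (2008 + 502 - 20 + 5) mod 7 = 2495 mod 7 = 3 -> Thursday (Mon=0 ... Sun=6)
Days before March (Jan-Feb): 59; March 1 index = (3 + 59) mod 7 = 6 -> Sunday
First Tuesday is March 3
Tuesdays: 3, 10, 17, 24, 31

5 Tuesdays


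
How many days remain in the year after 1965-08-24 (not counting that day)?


Day of year: 236 of 365
Remaining = 365 - 236

129 days


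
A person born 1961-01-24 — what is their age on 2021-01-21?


Birth: 1961-01-24
Reference: 2021-01-21
Year difference: 2021 - 1961 = 60
Birthday not yet reached in 2021, subtract 1

59 years old


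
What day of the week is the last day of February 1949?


February 1949 has 28 days
Anchor: Jan 1, 1949. With p = 1949 - 1 = 1948: (p + p//4 - p//100 + p//400) mod 7 = (1948 + 487 - 19 + 4) mod 7 = 2420 mod 7 = 5 -> Saturday (Mon=0 ... Sun=6)
Days before February (Jan): 31; February 1 index = (5 + 31) mod 7 = 1 -> Tuesday
Last day offset: 28 - 1 = 27 days
Weekday index = (1 + 27) mod 7 = 0

Monday, February 28


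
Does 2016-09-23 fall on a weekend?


Anchor: Jan 1, 2016. With p = 2016 - 1 = 2015: (p + p//4 - p//100 + p//400) mod 7 = (2015 + 503 - 20 + 5) mod 7 = 2503 mod 7 = 4 -> Friday (Mon=0 ... Sun=6)
Day of year: 267; offset = 266
Weekday index = (4 + 266) mod 7 = 4 -> Friday
Weekend days: Saturday, Sunday

No


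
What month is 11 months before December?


December is month 12
12 - 11 = 1

January


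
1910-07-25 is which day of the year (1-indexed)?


Date: July 25, 1910
Days in months 1 through 6: 181
Plus 25 days in July

Day of year: 206


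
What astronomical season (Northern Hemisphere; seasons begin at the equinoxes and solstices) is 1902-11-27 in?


Date: November 27
Astronomical Autumn (approx.; exact equinox/solstice day varies by year): September 22 to December 20
November 27 falls within the Autumn window

Autumn


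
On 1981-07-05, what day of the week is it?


Date: July 5, 1981
Anchor: Jan 1, 1981. With p = 1981 - 1 = 1980: (p + p//4 - p//100 + p//400) mod 7 = (1980 + 495 - 19 + 4) mod 7 = 2460 mod 7 = 3 -> Thursday (Mon=0 ... Sun=6)
Days before July (Jan-Jun): 181; offset = 181 + 5 - 1 = 185
Weekday index = (3 + 185) mod 7 = 6

Day of the week: Sunday


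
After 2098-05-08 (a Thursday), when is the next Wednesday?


Current: Thursday
Target: Wednesday
Days ahead: 6

Next Wednesday: 2098-05-14


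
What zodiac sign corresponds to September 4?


Date: September 4
Conventional tropical zodiac dates: Virgo from August 23 onward; Libra starts September 23
September 4 falls within the Virgo range

Virgo


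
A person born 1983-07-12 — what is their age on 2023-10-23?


Birth: 1983-07-12
Reference: 2023-10-23
Year difference: 2023 - 1983 = 40

40 years old


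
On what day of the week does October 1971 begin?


Target: October 1, 1971
Anchor: Jan 1, 1971. With p = 1971 - 1 = 1970: (p + p//4 - p//100 + p//400) mod 7 = (1970 + 492 - 19 + 4) mod 7 = 2447 mod 7 = 4 -> Friday (Mon=0 ... Sun=6)
Days before October (Jan-Sep): 273 days
Weekday index = (4 + 273) mod 7 = 4

Friday


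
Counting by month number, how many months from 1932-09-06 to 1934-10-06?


From September 1932 to October 1934
2 years * 12 = 24 months, plus 1 month = 25

25 months


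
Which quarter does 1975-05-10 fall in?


Month: May (month 5)
Q1: Jan-Mar, Q2: Apr-Jun, Q3: Jul-Sep, Q4: Oct-Dec

Q2


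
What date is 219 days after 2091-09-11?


Start: 2091-09-11, add 219 days
September 2091 has 30 days: 30 - 11 = 19 days to September 30 -> 200 left
October 2091 has 31 days -> 169 left
November 2091 has 30 days -> 139 left
December 2091 has 31 days -> 108 left
January 2092 has 31 days -> 77 left
February 2092 has 29 days -> 48 left
March 2092 has 31 days -> 17 left
April 2092: 17 <= 30 -> lands on April 17

Result: 2092-04-17


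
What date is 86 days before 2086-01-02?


Start: 2086-01-02, subtract 86 days
Back 2 days from January 2 reaches December 31, 2085 -> 84 left
December 2085 has 31 days -> back to November 30, 2085 -> 53 left
November 2085 has 30 days -> back to October 31, 2085 -> 23 left
October 2085: 31 - 23 = 8 -> lands on October 8

Result: 2085-10-08


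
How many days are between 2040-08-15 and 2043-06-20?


From 2040-08-15 to 2043-06-20
2040-08-15: days before August = 31 + 29 + 31 + 30 + 31 + 30 + 31 = 213 (2040 is a leap year); day of year = 213 + 15 = 228
2043-06-20: days before June = 31 + 28 + 31 + 30 + 31 = 151 (2043 is not a leap year); day of year = 151 + 20 = 171
Rest of 2040: 366 - 228 = 138
Full years 2041 (365), 2042 (365): 730
Total = 138 + 730 + 171 = 1039

1039 days


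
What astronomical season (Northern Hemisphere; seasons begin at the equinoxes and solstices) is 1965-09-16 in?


Date: September 16
Astronomical Summer (approx.; exact equinox/solstice day varies by year): June 21 to September 21
September 16 falls within the Summer window

Summer


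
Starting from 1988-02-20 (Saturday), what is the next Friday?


Current: Saturday
Target: Friday
Days ahead: 6

Next Friday: 1988-02-26


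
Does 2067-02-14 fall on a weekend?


Anchor: Jan 1, 2067. With p = 2067 - 1 = 2066: (p + p//4 - p//100 + p//400) mod 7 = (2066 + 516 - 20 + 5) mod 7 = 2567 mod 7 = 5 -> Saturday (Mon=0 ... Sun=6)
Day of year: 45; offset = 44
Weekday index = (5 + 44) mod 7 = 0 -> Monday
Weekend days: Saturday, Sunday

No


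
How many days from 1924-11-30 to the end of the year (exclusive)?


Day of year: 335 of 366
Remaining = 366 - 335

31 days


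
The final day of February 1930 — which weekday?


February 1930 has 28 days
Anchor: Jan 1, 1930. With p = 1930 - 1 = 1929: (p + p//4 - p//100 + p//400) mod 7 = (1929 + 482 - 19 + 4) mod 7 = 2396 mod 7 = 2 -> Wednesday (Mon=0 ... Sun=6)
Days before February (Jan): 31; February 1 index = (2 + 31) mod 7 = 5 -> Saturday
Last day offset: 28 - 1 = 27 days
Weekday index = (5 + 27) mod 7 = 4

Friday, February 28


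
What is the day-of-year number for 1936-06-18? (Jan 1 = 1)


Date: June 18, 1936
Days in months 1 through 5: 152
Plus 18 days in June

Day of year: 170


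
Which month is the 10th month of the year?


Month 10 of 12

October


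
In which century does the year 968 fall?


Century = (year - 1) // 100 + 1
= (968 - 1) // 100 + 1
= 967 // 100 + 1
= 9 + 1

10th century


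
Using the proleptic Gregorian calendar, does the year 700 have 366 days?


Gregorian leap year rule: divisible by 4, but not by 100, unless also by 400.
700 is divisible by 100 but not 400 -> not a leap year

No


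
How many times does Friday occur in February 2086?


February 2086 has 28 days
Anchor: Jan 1, 2086. With p = 2086 - 1 = 2085: (p + p//4 - p//100 + p//400) mod 7 = (2085 + 521 - 20 + 5) mod 7 = 2591 mod 7 = 1 -> Tuesday (Mon=0 ... Sun=6)
Days before February (Jan): 31; February 1 index = (1 + 31) mod 7 = 4 -> Friday
First Friday is February 1
Fridays: 1, 8, 15, 22

4 Fridays


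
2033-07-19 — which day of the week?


Date: July 19, 2033
Anchor: Jan 1, 2033. With p = 2033 - 1 = 2032: (p + p//4 - p//100 + p//400) mod 7 = (2032 + 508 - 20 + 5) mod 7 = 2525 mod 7 = 5 -> Saturday (Mon=0 ... Sun=6)
Days before July (Jan-Jun): 181; offset = 181 + 19 - 1 = 199
Weekday index = (5 + 199) mod 7 = 1

Day of the week: Tuesday


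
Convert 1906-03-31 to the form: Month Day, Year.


ISO 1906-03-31 parses as year=1906, month=03, day=31
Month 3 -> March

March 31, 1906


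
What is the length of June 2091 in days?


June 2091

30 days


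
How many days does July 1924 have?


July 1924

31 days


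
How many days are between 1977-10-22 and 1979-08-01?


From 1977-10-22 to 1979-08-01
1977-10-22: days before October = 31 + 28 + 31 + 30 + 31 + 30 + 31 + 31 + 30 = 273 (1977 is not a leap year); day of year = 273 + 22 = 295
1979-08-01: days before August = 31 + 28 + 31 + 30 + 31 + 30 + 31 = 212 (1979 is not a leap year); day of year = 212 + 1 = 213
Rest of 1977: 365 - 295 = 70
Full years 1978 (365): 365
Total = 70 + 365 + 213 = 648

648 days


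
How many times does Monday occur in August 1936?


August 1936 has 31 days
Anchor: Jan 1, 1936. With p = 1936 - 1 = 1935: (p + p//4 - p//100 + p//400) mod 7 = (1935 + 483 - 19 + 4) mod 7 = 2403 mod 7 = 2 -> Wednesday (Mon=0 ... Sun=6)
Days before August (Jan-Jul): 213; August 1 index = (2 + 213) mod 7 = 5 -> Saturday
First Monday is August 3
Mondays: 3, 10, 17, 24, 31

5 Mondays


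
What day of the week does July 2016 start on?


Target: July 1, 2016
Anchor: Jan 1, 2016. With p = 2016 - 1 = 2015: (p + p//4 - p//100 + p//400) mod 7 = (2015 + 503 - 20 + 5) mod 7 = 2503 mod 7 = 4 -> Friday (Mon=0 ... Sun=6)
Days before July (Jan-Jun): 182 days
Weekday index = (4 + 182) mod 7 = 4

Friday


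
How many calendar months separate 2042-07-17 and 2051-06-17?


From July 2042 to June 2051
9 years * 12 = 108 months, minus 1 month = 107

107 months


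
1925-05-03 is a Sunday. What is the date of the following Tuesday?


Current: Sunday
Target: Tuesday
Days ahead: 2

Next Tuesday: 1925-05-05


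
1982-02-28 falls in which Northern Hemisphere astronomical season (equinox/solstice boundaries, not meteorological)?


Date: February 28
Astronomical Winter (approx.; exact equinox/solstice day varies by year): December 21 to March 19
February 28 falls within the Winter window

Winter


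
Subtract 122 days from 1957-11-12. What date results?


Start: 1957-11-12, subtract 122 days
Back 12 days from November 12 reaches October 31, 1957 -> 110 left
October 1957 has 31 days -> back to September 30, 1957 -> 79 left
September 1957 has 30 days -> back to August 31, 1957 -> 49 left
August 1957 has 31 days -> back to July 31, 1957 -> 18 left
July 1957: 31 - 18 = 13 -> lands on July 13

Result: 1957-07-13


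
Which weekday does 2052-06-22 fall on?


Date: June 22, 2052
Anchor: Jan 1, 2052. With p = 2052 - 1 = 2051: (p + p//4 - p//100 + p//400) mod 7 = (2051 + 512 - 20 + 5) mod 7 = 2548 mod 7 = 0 -> Monday (Mon=0 ... Sun=6)
Days before June (Jan-May): 152; offset = 152 + 22 - 1 = 173
Weekday index = (0 + 173) mod 7 = 5

Day of the week: Saturday


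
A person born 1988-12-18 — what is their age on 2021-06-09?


Birth: 1988-12-18
Reference: 2021-06-09
Year difference: 2021 - 1988 = 33
Birthday not yet reached in 2021, subtract 1

32 years old


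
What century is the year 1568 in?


Century = (year - 1) // 100 + 1
= (1568 - 1) // 100 + 1
= 1567 // 100 + 1
= 15 + 1

16th century


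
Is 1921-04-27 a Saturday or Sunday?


Anchor: Jan 1, 1921. With p = 1921 - 1 = 1920: (p + p//4 - p//100 + p//400) mod 7 = (1920 + 480 - 19 + 4) mod 7 = 2385 mod 7 = 5 -> Saturday (Mon=0 ... Sun=6)
Day of year: 117; offset = 116
Weekday index = (5 + 116) mod 7 = 2 -> Wednesday
Weekend days: Saturday, Sunday

No


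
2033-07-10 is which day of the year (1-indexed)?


Date: July 10, 2033
Days in months 1 through 6: 181
Plus 10 days in July

Day of year: 191


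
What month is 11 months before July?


July is month 7
7 - 11 = -4; wrap: -4 + 12 = 8

August


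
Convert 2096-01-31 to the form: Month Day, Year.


ISO 2096-01-31 parses as year=2096, month=01, day=31
Month 1 -> January

January 31, 2096


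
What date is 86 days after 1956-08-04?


Start: 1956-08-04, add 86 days
August 1956 has 31 days: 31 - 4 = 27 days to August 31 -> 59 left
September 1956 has 30 days -> 29 left
October 1956: 29 <= 31 -> lands on October 29

Result: 1956-10-29


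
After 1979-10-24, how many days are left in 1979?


Day of year: 297 of 365
Remaining = 365 - 297

68 days


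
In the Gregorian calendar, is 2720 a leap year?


Gregorian leap year rule: divisible by 4, but not by 100, unless also by 400.
2720 is divisible by 4 but not 100 -> leap year

Yes


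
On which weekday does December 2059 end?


December 2059 has 31 days
Anchor: Jan 1, 2059. With p = 2059 - 1 = 2058: (p + p//4 - p//100 + p//400) mod 7 = (2058 + 514 - 20 + 5) mod 7 = 2557 mod 7 = 2 -> Wednesday (Mon=0 ... Sun=6)
Days before December (Jan-Nov): 334; December 1 index = (2 + 334) mod 7 = 0 -> Monday
Last day offset: 31 - 1 = 30 days
Weekday index = (0 + 30) mod 7 = 2

Wednesday, December 31


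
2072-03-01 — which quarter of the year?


Month: March (month 3)
Q1: Jan-Mar, Q2: Apr-Jun, Q3: Jul-Sep, Q4: Oct-Dec

Q1


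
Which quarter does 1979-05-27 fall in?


Month: May (month 5)
Q1: Jan-Mar, Q2: Apr-Jun, Q3: Jul-Sep, Q4: Oct-Dec

Q2


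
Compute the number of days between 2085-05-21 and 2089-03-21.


From 2085-05-21 to 2089-03-21
2085-05-21: days before May = 31 + 28 + 31 + 30 = 120 (2085 is not a leap year); day of year = 120 + 21 = 141
2089-03-21: days before March = 31 + 28 = 59 (2089 is not a leap year); day of year = 59 + 21 = 80
Rest of 2085: 365 - 141 = 224
Full years 2086 (365), 2087 (365), 2088 (366): 1096
Total = 224 + 1096 + 80 = 1400

1400 days


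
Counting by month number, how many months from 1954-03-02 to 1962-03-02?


From March 1954 to March 1962
8 years * 12 = 96 months = 96

96 months


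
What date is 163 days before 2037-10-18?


Start: 2037-10-18, subtract 163 days
Back 18 days from October 18 reaches September 30, 2037 -> 145 left
September 2037 has 30 days -> back to August 31, 2037 -> 115 left
August 2037 has 31 days -> back to July 31, 2037 -> 84 left
July 2037 has 31 days -> back to June 30, 2037 -> 53 left
June 2037 has 30 days -> back to May 31, 2037 -> 23 left
May 2037: 31 - 23 = 8 -> lands on May 8

Result: 2037-05-08


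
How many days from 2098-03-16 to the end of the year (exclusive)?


Day of year: 75 of 365
Remaining = 365 - 75

290 days


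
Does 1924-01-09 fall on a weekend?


Anchor: Jan 1, 1924. With p = 1924 - 1 = 1923: (p + p//4 - p//100 + p//400) mod 7 = (1923 + 480 - 19 + 4) mod 7 = 2388 mod 7 = 1 -> Tuesday (Mon=0 ... Sun=6)
Day of year: 9; offset = 8
Weekday index = (1 + 8) mod 7 = 2 -> Wednesday
Weekend days: Saturday, Sunday

No


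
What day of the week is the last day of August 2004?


August 2004 has 31 days
Anchor: Jan 1, 2004. With p = 2004 - 1 = 2003: (p + p//4 - p//100 + p//400) mod 7 = (2003 + 500 - 20 + 5) mod 7 = 2488 mod 7 = 3 -> Thursday (Mon=0 ... Sun=6)
Days before August (Jan-Jul): 213; August 1 index = (3 + 213) mod 7 = 6 -> Sunday
Last day offset: 31 - 1 = 30 days
Weekday index = (6 + 30) mod 7 = 1

Tuesday, August 31


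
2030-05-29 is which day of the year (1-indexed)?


Date: May 29, 2030
Days in months 1 through 4: 120
Plus 29 days in May

Day of year: 149


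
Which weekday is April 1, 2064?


Target: April 1, 2064
Anchor: Jan 1, 2064. With p = 2064 - 1 = 2063: (p + p//4 - p//100 + p//400) mod 7 = (2063 + 515 - 20 + 5) mod 7 = 2563 mod 7 = 1 -> Tuesday (Mon=0 ... Sun=6)
Days before April (Jan-Mar): 91 days
Weekday index = (1 + 91) mod 7 = 1

Tuesday


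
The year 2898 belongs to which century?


Century = (year - 1) // 100 + 1
= (2898 - 1) // 100 + 1
= 2897 // 100 + 1
= 28 + 1

29th century


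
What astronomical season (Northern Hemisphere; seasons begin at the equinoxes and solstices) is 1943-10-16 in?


Date: October 16
Astronomical Autumn (approx.; exact equinox/solstice day varies by year): September 22 to December 20
October 16 falls within the Autumn window

Autumn


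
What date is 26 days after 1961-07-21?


Start: 1961-07-21, add 26 days
July 1961 has 31 days: 31 - 21 = 10 days to July 31 -> 16 left
August 1961: 16 <= 31 -> lands on August 16

Result: 1961-08-16


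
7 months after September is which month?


September is month 9
9 + 7 = 16; wrap: 16 - 12 = 4

April


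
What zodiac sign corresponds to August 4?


Date: August 4
Conventional tropical zodiac dates: Leo from July 23 onward; Virgo starts August 23
August 4 falls within the Leo range

Leo


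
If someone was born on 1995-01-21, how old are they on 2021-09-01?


Birth: 1995-01-21
Reference: 2021-09-01
Year difference: 2021 - 1995 = 26

26 years old


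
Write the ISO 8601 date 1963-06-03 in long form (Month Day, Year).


ISO 1963-06-03 parses as year=1963, month=06, day=03
Month 6 -> June

June 3, 1963


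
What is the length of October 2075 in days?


October 2075

31 days


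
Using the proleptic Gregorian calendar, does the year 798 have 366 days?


Gregorian leap year rule: divisible by 4, but not by 100, unless also by 400.
798 is not divisible by 4 -> not a leap year

No


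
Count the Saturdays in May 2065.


May 2065 has 31 days
Anchor: Jan 1, 2065. With p = 2065 - 1 = 2064: (p + p//4 - p//100 + p//400) mod 7 = (2064 + 516 - 20 + 5) mod 7 = 2565 mod 7 = 3 -> Thursday (Mon=0 ... Sun=6)
Days before May (Jan-Apr): 120; May 1 index = (3 + 120) mod 7 = 4 -> Friday
First Saturday is May 2
Saturdays: 2, 9, 16, 23, 30

5 Saturdays


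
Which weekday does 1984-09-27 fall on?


Date: September 27, 1984
Anchor: Jan 1, 1984. With p = 1984 - 1 = 1983: (p + p//4 - p//100 + p//400) mod 7 = (1983 + 495 - 19 + 4) mod 7 = 2463 mod 7 = 6 -> Sunday (Mon=0 ... Sun=6)
Days before September (Jan-Aug): 244; offset = 244 + 27 - 1 = 270
Weekday index = (6 + 270) mod 7 = 3

Day of the week: Thursday


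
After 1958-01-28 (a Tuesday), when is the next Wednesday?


Current: Tuesday
Target: Wednesday
Days ahead: 1

Next Wednesday: 1958-01-29


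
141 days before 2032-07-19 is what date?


Start: 2032-07-19, subtract 141 days
Back 19 days from July 19 reaches June 30, 2032 -> 122 left
June 2032 has 30 days -> back to May 31, 2032 -> 92 left
May 2032 has 31 days -> back to April 30, 2032 -> 61 left
April 2032 has 30 days -> back to March 31, 2032 -> 31 left
March 2032 has 31 days -> back to February 29, 2032 -> 0 left
February 2032: 29 - 0 = 29 -> lands on February 29

Result: 2032-02-29


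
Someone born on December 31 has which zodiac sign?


Date: December 31
Conventional tropical zodiac dates: Capricorn from December 22 onward; Aquarius starts January 20
December 31 falls within the Capricorn range

Capricorn


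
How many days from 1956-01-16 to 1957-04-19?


From 1956-01-16 to 1957-04-19
1956-01-16: day of year = 16
1957-04-19: days before April = 31 + 28 + 31 = 90 (1957 is not a leap year); day of year = 90 + 19 = 109
Rest of 1956: 366 - 16 = 350
Total = 350 + 109 = 459

459 days


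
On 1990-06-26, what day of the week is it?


Date: June 26, 1990
Anchor: Jan 1, 1990. With p = 1990 - 1 = 1989: (p + p//4 - p//100 + p//400) mod 7 = (1989 + 497 - 19 + 4) mod 7 = 2471 mod 7 = 0 -> Monday (Mon=0 ... Sun=6)
Days before June (Jan-May): 151; offset = 151 + 26 - 1 = 176
Weekday index = (0 + 176) mod 7 = 1

Day of the week: Tuesday


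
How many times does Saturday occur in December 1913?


December 1913 has 31 days
Anchor: Jan 1, 1913. With p = 1913 - 1 = 1912: (p + p//4 - p//100 + p//400) mod 7 = (1912 + 478 - 19 + 4) mod 7 = 2375 mod 7 = 2 -> Wednesday (Mon=0 ... Sun=6)
Days before December (Jan-Nov): 334; December 1 index = (2 + 334) mod 7 = 0 -> Monday
First Saturday is December 6
Saturdays: 6, 13, 20, 27

4 Saturdays


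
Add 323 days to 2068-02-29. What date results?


Start: 2068-02-29, add 323 days
February 29 is the last day of February 2068 -> 323 left
March 2068 has 31 days -> 292 left
April 2068 has 30 days -> 262 left
May 2068 has 31 days -> 231 left
June 2068 has 30 days -> 201 left
July 2068 has 31 days -> 170 left
August 2068 has 31 days -> 139 left
September 2068 has 30 days -> 109 left
October 2068 has 31 days -> 78 left
November 2068 has 30 days -> 48 left
December 2068 has 31 days -> 17 left
January 2069: 17 <= 31 -> lands on January 17

Result: 2069-01-17


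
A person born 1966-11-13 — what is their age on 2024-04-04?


Birth: 1966-11-13
Reference: 2024-04-04
Year difference: 2024 - 1966 = 58
Birthday not yet reached in 2024, subtract 1

57 years old


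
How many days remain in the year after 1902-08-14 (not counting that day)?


Day of year: 226 of 365
Remaining = 365 - 226

139 days


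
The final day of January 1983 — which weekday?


January 1983 has 31 days
Anchor: Jan 1, 1983. With p = 1983 - 1 = 1982: (p + p//4 - p//100 + p//400) mod 7 = (1982 + 495 - 19 + 4) mod 7 = 2462 mod 7 = 5 -> Saturday (Mon=0 ... Sun=6)
January 1 is the anchor itself -> Saturday
Last day offset: 31 - 1 = 30 days
Weekday index = (5 + 30) mod 7 = 0

Monday, January 31


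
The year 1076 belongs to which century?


Century = (year - 1) // 100 + 1
= (1076 - 1) // 100 + 1
= 1075 // 100 + 1
= 10 + 1

11th century


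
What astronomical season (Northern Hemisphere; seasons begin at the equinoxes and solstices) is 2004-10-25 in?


Date: October 25
Astronomical Autumn (approx.; exact equinox/solstice day varies by year): September 22 to December 20
October 25 falls within the Autumn window

Autumn


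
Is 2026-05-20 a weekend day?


Anchor: Jan 1, 2026. With p = 2026 - 1 = 2025: (p + p//4 - p//100 + p//400) mod 7 = (2025 + 506 - 20 + 5) mod 7 = 2516 mod 7 = 3 -> Thursday (Mon=0 ... Sun=6)
Day of year: 140; offset = 139
Weekday index = (3 + 139) mod 7 = 2 -> Wednesday
Weekend days: Saturday, Sunday

No


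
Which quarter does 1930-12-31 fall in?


Month: December (month 12)
Q1: Jan-Mar, Q2: Apr-Jun, Q3: Jul-Sep, Q4: Oct-Dec

Q4


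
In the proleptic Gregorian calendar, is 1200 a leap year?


Gregorian leap year rule: divisible by 4, but not by 100, unless also by 400.
1200 is divisible by 400 -> leap year

Yes


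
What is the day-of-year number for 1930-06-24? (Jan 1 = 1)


Date: June 24, 1930
Days in months 1 through 5: 151
Plus 24 days in June

Day of year: 175


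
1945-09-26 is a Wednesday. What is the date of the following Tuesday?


Current: Wednesday
Target: Tuesday
Days ahead: 6

Next Tuesday: 1945-10-02


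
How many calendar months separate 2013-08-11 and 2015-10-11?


From August 2013 to October 2015
2 years * 12 = 24 months, plus 2 months = 26

26 months


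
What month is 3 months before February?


February is month 2
2 - 3 = -1; wrap: -1 + 12 = 11

November


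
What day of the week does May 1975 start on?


Target: May 1, 1975
Anchor: Jan 1, 1975. With p = 1975 - 1 = 1974: (p + p//4 - p//100 + p//400) mod 7 = (1974 + 493 - 19 + 4) mod 7 = 2452 mod 7 = 2 -> Wednesday (Mon=0 ... Sun=6)
Days before May (Jan-Apr): 120 days
Weekday index = (2 + 120) mod 7 = 3

Thursday


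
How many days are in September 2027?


September 2027

30 days


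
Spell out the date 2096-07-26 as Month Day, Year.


ISO 2096-07-26 parses as year=2096, month=07, day=26
Month 7 -> July

July 26, 2096


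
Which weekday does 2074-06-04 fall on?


Date: June 4, 2074
Anchor: Jan 1, 2074. With p = 2074 - 1 = 2073: (p + p//4 - p//100 + p//400) mod 7 = (2073 + 518 - 20 + 5) mod 7 = 2576 mod 7 = 0 -> Monday (Mon=0 ... Sun=6)
Days before June (Jan-May): 151; offset = 151 + 4 - 1 = 154
Weekday index = (0 + 154) mod 7 = 0

Day of the week: Monday


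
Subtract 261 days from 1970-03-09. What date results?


Start: 1970-03-09, subtract 261 days
Back 9 days from March 9 reaches February 28, 1970 -> 252 left
February 1970 has 28 days -> back to January 31, 1970 -> 224 left
January 1970 has 31 days -> back to December 31, 1969 -> 193 left
December 1969 has 31 days -> back to November 30, 1969 -> 162 left
November 1969 has 30 days -> back to October 31, 1969 -> 132 left
October 1969 has 31 days -> back to September 30, 1969 -> 101 left
September 1969 has 30 days -> back to August 31, 1969 -> 71 left
August 1969 has 31 days -> back to July 31, 1969 -> 40 left
July 1969 has 31 days -> back to June 30, 1969 -> 9 left
June 1969: 30 - 9 = 21 -> lands on June 21

Result: 1969-06-21


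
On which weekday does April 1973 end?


April 1973 has 30 days
Anchor: Jan 1, 1973. With p = 1973 - 1 = 1972: (p + p//4 - p//100 + p//400) mod 7 = (1972 + 493 - 19 + 4) mod 7 = 2450 mod 7 = 0 -> Monday (Mon=0 ... Sun=6)
Days before April (Jan-Mar): 90; April 1 index = (0 + 90) mod 7 = 6 -> Sunday
Last day offset: 30 - 1 = 29 days
Weekday index = (6 + 29) mod 7 = 0

Monday, April 30


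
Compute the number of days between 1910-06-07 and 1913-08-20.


From 1910-06-07 to 1913-08-20
1910-06-07: days before June = 31 + 28 + 31 + 30 + 31 = 151 (1910 is not a leap year); day of year = 151 + 7 = 158
1913-08-20: days before August = 31 + 28 + 31 + 30 + 31 + 30 + 31 = 212 (1913 is not a leap year); day of year = 212 + 20 = 232
Rest of 1910: 365 - 158 = 207
Full years 1911 (365), 1912 (366): 731
Total = 207 + 731 + 232 = 1170

1170 days


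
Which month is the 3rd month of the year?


Month 3 of 12

March


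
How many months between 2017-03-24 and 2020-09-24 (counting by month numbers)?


From March 2017 to September 2020
3 years * 12 = 36 months, plus 6 months = 42

42 months


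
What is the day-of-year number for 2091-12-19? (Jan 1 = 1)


Date: December 19, 2091
Days in months 1 through 11: 334
Plus 19 days in December

Day of year: 353


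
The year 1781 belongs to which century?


Century = (year - 1) // 100 + 1
= (1781 - 1) // 100 + 1
= 1780 // 100 + 1
= 17 + 1

18th century


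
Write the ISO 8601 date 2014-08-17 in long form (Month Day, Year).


ISO 2014-08-17 parses as year=2014, month=08, day=17
Month 8 -> August

August 17, 2014


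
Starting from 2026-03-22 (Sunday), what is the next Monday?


Current: Sunday
Target: Monday
Days ahead: 1

Next Monday: 2026-03-23


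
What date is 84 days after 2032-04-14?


Start: 2032-04-14, add 84 days
April 2032 has 30 days: 30 - 14 = 16 days to April 30 -> 68 left
May 2032 has 31 days -> 37 left
June 2032 has 30 days -> 7 left
July 2032: 7 <= 31 -> lands on July 7

Result: 2032-07-07


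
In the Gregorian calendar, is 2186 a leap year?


Gregorian leap year rule: divisible by 4, but not by 100, unless also by 400.
2186 is not divisible by 4 -> not a leap year

No


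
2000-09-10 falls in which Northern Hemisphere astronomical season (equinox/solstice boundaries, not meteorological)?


Date: September 10
Astronomical Summer (approx.; exact equinox/solstice day varies by year): June 21 to September 21
September 10 falls within the Summer window

Summer


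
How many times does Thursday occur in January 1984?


January 1984 has 31 days
Anchor: Jan 1, 1984. With p = 1984 - 1 = 1983: (p + p//4 - p//100 + p//400) mod 7 = (1983 + 495 - 19 + 4) mod 7 = 2463 mod 7 = 6 -> Sunday (Mon=0 ... Sun=6)
January 1 is the anchor itself -> Sunday
First Thursday is January 5
Thursdays: 5, 12, 19, 26

4 Thursdays


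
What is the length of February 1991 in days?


February 1991 (leap year: no)

28 days


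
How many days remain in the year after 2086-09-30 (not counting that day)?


Day of year: 273 of 365
Remaining = 365 - 273

92 days


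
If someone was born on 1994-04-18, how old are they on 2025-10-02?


Birth: 1994-04-18
Reference: 2025-10-02
Year difference: 2025 - 1994 = 31

31 years old


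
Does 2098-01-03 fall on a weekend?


Anchor: Jan 1, 2098. With p = 2098 - 1 = 2097: (p + p//4 - p//100 + p//400) mod 7 = (2097 + 524 - 20 + 5) mod 7 = 2606 mod 7 = 2 -> Wednesday (Mon=0 ... Sun=6)
Day of year: 3; offset = 2
Weekday index = (2 + 2) mod 7 = 4 -> Friday
Weekend days: Saturday, Sunday

No


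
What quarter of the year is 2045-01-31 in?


Month: January (month 1)
Q1: Jan-Mar, Q2: Apr-Jun, Q3: Jul-Sep, Q4: Oct-Dec

Q1


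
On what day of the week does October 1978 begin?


Target: October 1, 1978
Anchor: Jan 1, 1978. With p = 1978 - 1 = 1977: (p + p//4 - p//100 + p//400) mod 7 = (1977 + 494 - 19 + 4) mod 7 = 2456 mod 7 = 6 -> Sunday (Mon=0 ... Sun=6)
Days before October (Jan-Sep): 273 days
Weekday index = (6 + 273) mod 7 = 6

Sunday


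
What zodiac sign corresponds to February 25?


Date: February 25
Conventional tropical zodiac dates: Pisces from February 19 onward; Aries starts March 21
February 25 falls within the Pisces range

Pisces
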